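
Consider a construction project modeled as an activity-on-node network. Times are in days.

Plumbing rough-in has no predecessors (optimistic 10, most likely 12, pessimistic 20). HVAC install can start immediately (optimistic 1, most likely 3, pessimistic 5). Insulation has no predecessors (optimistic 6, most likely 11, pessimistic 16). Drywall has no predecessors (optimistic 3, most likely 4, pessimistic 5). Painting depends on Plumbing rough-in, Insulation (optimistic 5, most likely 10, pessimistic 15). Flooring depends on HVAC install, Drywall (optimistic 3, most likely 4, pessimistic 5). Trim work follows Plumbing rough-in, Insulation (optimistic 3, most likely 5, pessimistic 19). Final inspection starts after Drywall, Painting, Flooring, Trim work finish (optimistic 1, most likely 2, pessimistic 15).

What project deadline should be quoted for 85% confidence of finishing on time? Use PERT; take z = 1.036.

te_Plumbing rough-in = (10 + 4·12 + 20)/6 = 78/6 = 13; σ²_Plumbing rough-in = ((20−10)/6)² = 2.778
te_HVAC install = (1 + 4·3 + 5)/6 = 18/6 = 3; σ²_HVAC install = ((5−1)/6)² = 0.444
te_Insulation = (6 + 4·11 + 16)/6 = 66/6 = 11; σ²_Insulation = ((16−6)/6)² = 2.778
te_Drywall = (3 + 4·4 + 5)/6 = 24/6 = 4; σ²_Drywall = ((5−3)/6)² = 0.111
te_Painting = (5 + 4·10 + 15)/6 = 60/6 = 10; σ²_Painting = ((15−5)/6)² = 2.778
te_Flooring = (3 + 4·4 + 5)/6 = 24/6 = 4; σ²_Flooring = ((5−3)/6)² = 0.111
te_Trim work = (3 + 4·5 + 19)/6 = 42/6 = 7; σ²_Trim work = ((19−3)/6)² = 7.111
te_Final inspection = (1 + 4·2 + 15)/6 = 24/6 = 4; σ²_Final inspection = ((15−1)/6)² = 5.444

Forward pass:
ES_Plumbing rough-in = 0; EF_Plumbing rough-in = 13
ES_HVAC install = 0; EF_HVAC install = 3
ES_Insulation = 0; EF_Insulation = 11
ES_Drywall = 0; EF_Drywall = 4
ES_Painting = max(EF_Plumbing rough-in=13, EF_Insulation=11) = 13; EF_Painting = 13+10 = 23
ES_Flooring = max(EF_HVAC install=3, EF_Drywall=4) = 4; EF_Flooring = 4+4 = 8
ES_Trim work = max(EF_Plumbing rough-in=13, EF_Insulation=11) = 13; EF_Trim work = 13+7 = 20
ES_Final inspection = max(EF_Drywall=4, EF_Painting=23, EF_Flooring=8, EF_Trim work=20) = 23; EF_Final inspection = 23+4 = 27
Expected project duration μ = 27 days. Critical path: Plumbing rough-in → Painting → Final inspection.

Variance along critical path = 2.778 + 2.778 + 5.444 = 11.000; σ = 3.317 days.
D = μ + z·σ = 27 + 1.036·3.317 = 30.4 days

30.4 days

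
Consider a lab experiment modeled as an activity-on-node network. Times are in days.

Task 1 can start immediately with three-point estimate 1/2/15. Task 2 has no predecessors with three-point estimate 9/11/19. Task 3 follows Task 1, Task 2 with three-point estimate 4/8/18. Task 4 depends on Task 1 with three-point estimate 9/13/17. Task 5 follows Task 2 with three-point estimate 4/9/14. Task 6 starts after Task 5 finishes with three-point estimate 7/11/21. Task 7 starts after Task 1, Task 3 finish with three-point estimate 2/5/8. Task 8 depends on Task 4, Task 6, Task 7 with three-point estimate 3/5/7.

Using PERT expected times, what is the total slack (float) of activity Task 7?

7 days

te_Task 1 = (1 + 4·2 + 15)/6 = 24/6 = 4
te_Task 2 = (9 + 4·11 + 19)/6 = 72/6 = 12
te_Task 3 = (4 + 4·8 + 18)/6 = 54/6 = 9
te_Task 4 = (9 + 4·13 + 17)/6 = 78/6 = 13
te_Task 5 = (4 + 4·9 + 14)/6 = 54/6 = 9
te_Task 6 = (7 + 4·11 + 21)/6 = 72/6 = 12
te_Task 7 = (2 + 4·5 + 8)/6 = 30/6 = 5
te_Task 8 = (3 + 4·5 + 7)/6 = 30/6 = 5

Forward pass:
ES_Task 1 = 0; EF_Task 1 = 4
ES_Task 2 = 0; EF_Task 2 = 12
ES_Task 3 = max(EF_Task 1=4, EF_Task 2=12) = 12; EF_Task 3 = 12+9 = 21
ES_Task 4 = 4; EF_Task 4 = 4+13 = 17
ES_Task 5 = 12; EF_Task 5 = 12+9 = 21
ES_Task 6 = 21; EF_Task 6 = 21+12 = 33
ES_Task 7 = max(EF_Task 1=4, EF_Task 3=21) = 21; EF_Task 7 = 21+5 = 26
ES_Task 8 = max(EF_Task 4=17, EF_Task 6=33, EF_Task 7=26) = 33; EF_Task 8 = 33+5 = 38
Expected project duration μ = 38 days. Critical path: Task 2 → Task 5 → Task 6 → Task 8.

Backward pass:
LF_Task 8 = 38; LS_Task 8 = 38−5 = 33
LF_Task 7 = LS_Task 8 = 33; LS_Task 7 = 33−5 = 28
LF_Task 6 = LS_Task 8 = 33; LS_Task 6 = 33−12 = 21
LF_Task 5 = LS_Task 6 = 21; LS_Task 5 = 21−9 = 12
LF_Task 4 = LS_Task 8 = 33; LS_Task 4 = 33−13 = 20
LF_Task 3 = LS_Task 7 = 28; LS_Task 3 = 28−9 = 19
LF_Task 2 = min(LS_Task 3=19, LS_Task 5=12) = 12; LS_Task 2 = 12−12 = 0
LF_Task 1 = min(LS_Task 3=19, LS_Task 4=20, LS_Task 7=28) = 19; LS_Task 1 = 19−4 = 15
Slack_Task 7 = LS_Task 7 − ES_Task 7 = 28 − 21 = 7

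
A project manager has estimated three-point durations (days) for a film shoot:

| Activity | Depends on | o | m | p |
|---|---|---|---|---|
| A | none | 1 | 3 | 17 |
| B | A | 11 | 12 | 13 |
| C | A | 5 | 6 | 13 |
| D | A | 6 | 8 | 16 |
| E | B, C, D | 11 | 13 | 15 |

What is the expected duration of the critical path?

30 days

te_A = (1 + 4·3 + 17)/6 = 30/6 = 5
te_B = (11 + 4·12 + 13)/6 = 72/6 = 12
te_C = (5 + 4·6 + 13)/6 = 42/6 = 7
te_D = (6 + 4·8 + 16)/6 = 54/6 = 9
te_E = (11 + 4·13 + 15)/6 = 78/6 = 13

Forward pass:
ES_A = 0; EF_A = 5
ES_B = 5; EF_B = 5+12 = 17
ES_C = 5; EF_C = 5+7 = 12
ES_D = 5; EF_D = 5+9 = 14
ES_E = max(EF_B=17, EF_C=12, EF_D=14) = 17; EF_E = 17+13 = 30
Expected project duration μ = 30 days. Critical path: A → B → E.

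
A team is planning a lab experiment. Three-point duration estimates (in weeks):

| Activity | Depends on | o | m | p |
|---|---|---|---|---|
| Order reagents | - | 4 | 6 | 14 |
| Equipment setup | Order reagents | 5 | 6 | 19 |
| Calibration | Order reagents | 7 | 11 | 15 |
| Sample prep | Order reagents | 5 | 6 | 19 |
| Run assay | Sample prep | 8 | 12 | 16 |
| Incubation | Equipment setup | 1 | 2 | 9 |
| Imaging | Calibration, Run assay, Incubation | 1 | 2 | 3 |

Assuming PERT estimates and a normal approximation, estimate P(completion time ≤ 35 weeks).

0.970

te_Order reagents = (4 + 4·6 + 14)/6 = 42/6 = 7; σ²_Order reagents = ((14−4)/6)² = 2.778
te_Equipment setup = (5 + 4·6 + 19)/6 = 48/6 = 8; σ²_Equipment setup = ((19−5)/6)² = 5.444
te_Calibration = (7 + 4·11 + 15)/6 = 66/6 = 11; σ²_Calibration = ((15−7)/6)² = 1.778
te_Sample prep = (5 + 4·6 + 19)/6 = 48/6 = 8; σ²_Sample prep = ((19−5)/6)² = 5.444
te_Run assay = (8 + 4·12 + 16)/6 = 72/6 = 12; σ²_Run assay = ((16−8)/6)² = 1.778
te_Incubation = (1 + 4·2 + 9)/6 = 18/6 = 3; σ²_Incubation = ((9−1)/6)² = 1.778
te_Imaging = (1 + 4·2 + 3)/6 = 12/6 = 2; σ²_Imaging = ((3−1)/6)² = 0.111

Forward pass:
ES_Order reagents = 0; EF_Order reagents = 7
ES_Equipment setup = 7; EF_Equipment setup = 7+8 = 15
ES_Calibration = 7; EF_Calibration = 7+11 = 18
ES_Sample prep = 7; EF_Sample prep = 7+8 = 15
ES_Run assay = 15; EF_Run assay = 15+12 = 27
ES_Incubation = 15; EF_Incubation = 15+3 = 18
ES_Imaging = max(EF_Calibration=18, EF_Run assay=27, EF_Incubation=18) = 27; EF_Imaging = 27+2 = 29
Expected project duration μ = 29 weeks. Critical path: Order reagents → Sample prep → Run assay → Imaging.

Variance along critical path = 2.778 + 5.444 + 1.778 + 0.111 = 10.111; σ = √10.111 = 3.180 weeks.
Z = (35 − 29) / 3.180 = 1.887
P(T ≤ 35) = Φ(1.887) ≈ 0.970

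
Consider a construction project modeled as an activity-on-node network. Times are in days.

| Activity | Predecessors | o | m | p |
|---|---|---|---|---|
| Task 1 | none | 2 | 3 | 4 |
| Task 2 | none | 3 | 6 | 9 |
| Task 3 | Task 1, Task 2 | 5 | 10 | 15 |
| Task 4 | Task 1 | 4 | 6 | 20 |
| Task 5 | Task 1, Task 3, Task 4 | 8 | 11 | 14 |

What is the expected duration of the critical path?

27 days

te_Task 1 = (2 + 4·3 + 4)/6 = 18/6 = 3
te_Task 2 = (3 + 4·6 + 9)/6 = 36/6 = 6
te_Task 3 = (5 + 4·10 + 15)/6 = 60/6 = 10
te_Task 4 = (4 + 4·6 + 20)/6 = 48/6 = 8
te_Task 5 = (8 + 4·11 + 14)/6 = 66/6 = 11

Forward pass:
ES_Task 1 = 0; EF_Task 1 = 3
ES_Task 2 = 0; EF_Task 2 = 6
ES_Task 3 = max(EF_Task 1=3, EF_Task 2=6) = 6; EF_Task 3 = 6+10 = 16
ES_Task 4 = 3; EF_Task 4 = 3+8 = 11
ES_Task 5 = max(EF_Task 1=3, EF_Task 3=16, EF_Task 4=11) = 16; EF_Task 5 = 16+11 = 27
Expected project duration μ = 27 days. Critical path: Task 2 → Task 3 → Task 5.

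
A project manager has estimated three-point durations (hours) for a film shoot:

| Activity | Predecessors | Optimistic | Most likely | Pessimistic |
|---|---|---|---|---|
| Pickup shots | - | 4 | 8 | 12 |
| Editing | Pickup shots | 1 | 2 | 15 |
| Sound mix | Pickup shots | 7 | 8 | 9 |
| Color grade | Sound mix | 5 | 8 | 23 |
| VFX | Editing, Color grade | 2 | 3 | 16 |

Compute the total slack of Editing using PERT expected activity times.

14 hours

te_Pickup shots = (4 + 4·8 + 12)/6 = 48/6 = 8
te_Editing = (1 + 4·2 + 15)/6 = 24/6 = 4
te_Sound mix = (7 + 4·8 + 9)/6 = 48/6 = 8
te_Color grade = (5 + 4·8 + 23)/6 = 60/6 = 10
te_VFX = (2 + 4·3 + 16)/6 = 30/6 = 5

Forward pass:
ES_Pickup shots = 0; EF_Pickup shots = 8
ES_Editing = 8; EF_Editing = 8+4 = 12
ES_Sound mix = 8; EF_Sound mix = 8+8 = 16
ES_Color grade = 16; EF_Color grade = 16+10 = 26
ES_VFX = max(EF_Editing=12, EF_Color grade=26) = 26; EF_VFX = 26+5 = 31
Expected project duration μ = 31 hours. Critical path: Pickup shots → Sound mix → Color grade → VFX.

Backward pass:
LF_VFX = 31; LS_VFX = 31−5 = 26
LF_Color grade = LS_VFX = 26; LS_Color grade = 26−10 = 16
LF_Sound mix = LS_Color grade = 16; LS_Sound mix = 16−8 = 8
LF_Editing = LS_VFX = 26; LS_Editing = 26−4 = 22
LF_Pickup shots = min(LS_Editing=22, LS_Sound mix=8) = 8; LS_Pickup shots = 8−8 = 0
Slack_Editing = LS_Editing − ES_Editing = 22 − 8 = 14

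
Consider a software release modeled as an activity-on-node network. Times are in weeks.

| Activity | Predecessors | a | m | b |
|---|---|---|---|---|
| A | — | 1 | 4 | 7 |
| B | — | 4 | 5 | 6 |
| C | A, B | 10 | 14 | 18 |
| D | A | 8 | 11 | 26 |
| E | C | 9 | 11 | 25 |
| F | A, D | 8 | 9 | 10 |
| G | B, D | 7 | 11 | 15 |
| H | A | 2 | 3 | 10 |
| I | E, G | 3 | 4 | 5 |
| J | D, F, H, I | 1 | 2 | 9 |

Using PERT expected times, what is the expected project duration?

te_A = (1 + 4·4 + 7)/6 = 24/6 = 4
te_B = (4 + 4·5 + 6)/6 = 30/6 = 5
te_C = (10 + 4·14 + 18)/6 = 84/6 = 14
te_D = (8 + 4·11 + 26)/6 = 78/6 = 13
te_E = (9 + 4·11 + 25)/6 = 78/6 = 13
te_F = (8 + 4·9 + 10)/6 = 54/6 = 9
te_G = (7 + 4·11 + 15)/6 = 66/6 = 11
te_H = (2 + 4·3 + 10)/6 = 24/6 = 4
te_I = (3 + 4·4 + 5)/6 = 24/6 = 4
te_J = (1 + 4·2 + 9)/6 = 18/6 = 3

Forward pass:
ES_A = 0; EF_A = 4
ES_B = 0; EF_B = 5
ES_C = max(EF_A=4, EF_B=5) = 5; EF_C = 5+14 = 19
ES_D = 4; EF_D = 4+13 = 17
ES_E = 19; EF_E = 19+13 = 32
ES_F = max(EF_A=4, EF_D=17) = 17; EF_F = 17+9 = 26
ES_G = max(EF_B=5, EF_D=17) = 17; EF_G = 17+11 = 28
ES_H = 4; EF_H = 4+4 = 8
ES_I = max(EF_E=32, EF_G=28) = 32; EF_I = 32+4 = 36
ES_J = max(EF_D=17, EF_F=26, EF_H=8, EF_I=36) = 36; EF_J = 36+3 = 39
Expected project duration μ = 39 weeks. Critical path: B → C → E → I → J.

39 weeks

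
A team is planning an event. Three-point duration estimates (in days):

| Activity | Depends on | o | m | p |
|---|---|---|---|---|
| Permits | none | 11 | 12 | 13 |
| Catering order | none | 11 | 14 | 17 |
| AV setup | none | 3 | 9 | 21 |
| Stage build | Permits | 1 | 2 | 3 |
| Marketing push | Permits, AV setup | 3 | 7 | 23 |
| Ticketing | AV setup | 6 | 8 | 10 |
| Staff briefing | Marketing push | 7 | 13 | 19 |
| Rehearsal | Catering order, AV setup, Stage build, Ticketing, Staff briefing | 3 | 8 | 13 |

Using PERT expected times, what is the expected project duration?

te_Permits = (11 + 4·12 + 13)/6 = 72/6 = 12
te_Catering order = (11 + 4·14 + 17)/6 = 84/6 = 14
te_AV setup = (3 + 4·9 + 21)/6 = 60/6 = 10
te_Stage build = (1 + 4·2 + 3)/6 = 12/6 = 2
te_Marketing push = (3 + 4·7 + 23)/6 = 54/6 = 9
te_Ticketing = (6 + 4·8 + 10)/6 = 48/6 = 8
te_Staff briefing = (7 + 4·13 + 19)/6 = 78/6 = 13
te_Rehearsal = (3 + 4·8 + 13)/6 = 48/6 = 8

Forward pass:
ES_Permits = 0; EF_Permits = 12
ES_Catering order = 0; EF_Catering order = 14
ES_AV setup = 0; EF_AV setup = 10
ES_Stage build = 12; EF_Stage build = 12+2 = 14
ES_Marketing push = max(EF_Permits=12, EF_AV setup=10) = 12; EF_Marketing push = 12+9 = 21
ES_Ticketing = 10; EF_Ticketing = 10+8 = 18
ES_Staff briefing = 21; EF_Staff briefing = 21+13 = 34
ES_Rehearsal = max(EF_Catering order=14, EF_AV setup=10, EF_Stage build=14, EF_Ticketing=18, EF_Staff briefing=34) = 34; EF_Rehearsal = 34+8 = 42
Expected project duration μ = 42 days. Critical path: Permits → Marketing push → Staff briefing → Rehearsal.

42 days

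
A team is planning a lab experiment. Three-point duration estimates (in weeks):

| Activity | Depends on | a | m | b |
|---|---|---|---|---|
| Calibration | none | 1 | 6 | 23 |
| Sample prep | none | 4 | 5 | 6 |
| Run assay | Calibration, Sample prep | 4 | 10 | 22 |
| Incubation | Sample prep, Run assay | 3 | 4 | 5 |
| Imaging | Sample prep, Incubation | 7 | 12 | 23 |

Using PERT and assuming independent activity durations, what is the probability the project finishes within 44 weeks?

te_Calibration = (1 + 4·6 + 23)/6 = 48/6 = 8; σ²_Calibration = ((23−1)/6)² = 13.444
te_Sample prep = (4 + 4·5 + 6)/6 = 30/6 = 5; σ²_Sample prep = ((6−4)/6)² = 0.111
te_Run assay = (4 + 4·10 + 22)/6 = 66/6 = 11; σ²_Run assay = ((22−4)/6)² = 9.000
te_Incubation = (3 + 4·4 + 5)/6 = 24/6 = 4; σ²_Incubation = ((5−3)/6)² = 0.111
te_Imaging = (7 + 4·12 + 23)/6 = 78/6 = 13; σ²_Imaging = ((23−7)/6)² = 7.111

Forward pass:
ES_Calibration = 0; EF_Calibration = 8
ES_Sample prep = 0; EF_Sample prep = 5
ES_Run assay = max(EF_Calibration=8, EF_Sample prep=5) = 8; EF_Run assay = 8+11 = 19
ES_Incubation = max(EF_Sample prep=5, EF_Run assay=19) = 19; EF_Incubation = 19+4 = 23
ES_Imaging = max(EF_Sample prep=5, EF_Incubation=23) = 23; EF_Imaging = 23+13 = 36
Expected project duration μ = 36 weeks. Critical path: Calibration → Run assay → Incubation → Imaging.

Variance along critical path = 13.444 + 9.000 + 0.111 + 7.111 = 29.667; σ = √29.667 = 5.447 weeks.
Z = (44 − 36) / 5.447 = 1.469
P(T ≤ 44) = Φ(1.469) ≈ 0.929

0.929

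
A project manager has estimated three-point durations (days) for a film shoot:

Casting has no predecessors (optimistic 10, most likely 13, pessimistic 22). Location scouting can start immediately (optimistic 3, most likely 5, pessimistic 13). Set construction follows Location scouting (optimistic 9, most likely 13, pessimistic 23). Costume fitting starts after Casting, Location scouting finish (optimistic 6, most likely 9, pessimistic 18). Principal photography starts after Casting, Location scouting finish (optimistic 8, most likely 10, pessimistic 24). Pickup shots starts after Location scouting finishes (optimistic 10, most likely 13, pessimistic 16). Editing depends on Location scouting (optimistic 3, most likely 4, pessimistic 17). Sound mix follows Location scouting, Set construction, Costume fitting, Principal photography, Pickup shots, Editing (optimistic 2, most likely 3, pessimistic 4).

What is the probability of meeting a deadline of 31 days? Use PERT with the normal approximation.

0.725

te_Casting = (10 + 4·13 + 22)/6 = 84/6 = 14; σ²_Casting = ((22−10)/6)² = 4.000
te_Location scouting = (3 + 4·5 + 13)/6 = 36/6 = 6; σ²_Location scouting = ((13−3)/6)² = 2.778
te_Set construction = (9 + 4·13 + 23)/6 = 84/6 = 14; σ²_Set construction = ((23−9)/6)² = 5.444
te_Costume fitting = (6 + 4·9 + 18)/6 = 60/6 = 10; σ²_Costume fitting = ((18−6)/6)² = 4.000
te_Principal photography = (8 + 4·10 + 24)/6 = 72/6 = 12; σ²_Principal photography = ((24−8)/6)² = 7.111
te_Pickup shots = (10 + 4·13 + 16)/6 = 78/6 = 13; σ²_Pickup shots = ((16−10)/6)² = 1.000
te_Editing = (3 + 4·4 + 17)/6 = 36/6 = 6; σ²_Editing = ((17−3)/6)² = 5.444
te_Sound mix = (2 + 4·3 + 4)/6 = 18/6 = 3; σ²_Sound mix = ((4−2)/6)² = 0.111

Forward pass:
ES_Casting = 0; EF_Casting = 14
ES_Location scouting = 0; EF_Location scouting = 6
ES_Set construction = 6; EF_Set construction = 6+14 = 20
ES_Costume fitting = max(EF_Casting=14, EF_Location scouting=6) = 14; EF_Costume fitting = 14+10 = 24
ES_Principal photography = max(EF_Casting=14, EF_Location scouting=6) = 14; EF_Principal photography = 14+12 = 26
ES_Pickup shots = 6; EF_Pickup shots = 6+13 = 19
ES_Editing = 6; EF_Editing = 6+6 = 12
ES_Sound mix = max(EF_Location scouting=6, EF_Set construction=20, EF_Costume fitting=24, EF_Principal photography=26, EF_Pickup shots=19, EF_Editing=12) = 26; EF_Sound mix = 26+3 = 29
Expected project duration μ = 29 days. Critical path: Casting → Principal photography → Sound mix.

Variance along critical path = 4.000 + 7.111 + 0.111 = 11.222; σ = √11.222 = 3.350 days.
Z = (31 − 29) / 3.350 = 0.597
P(T ≤ 31) = Φ(0.597) ≈ 0.725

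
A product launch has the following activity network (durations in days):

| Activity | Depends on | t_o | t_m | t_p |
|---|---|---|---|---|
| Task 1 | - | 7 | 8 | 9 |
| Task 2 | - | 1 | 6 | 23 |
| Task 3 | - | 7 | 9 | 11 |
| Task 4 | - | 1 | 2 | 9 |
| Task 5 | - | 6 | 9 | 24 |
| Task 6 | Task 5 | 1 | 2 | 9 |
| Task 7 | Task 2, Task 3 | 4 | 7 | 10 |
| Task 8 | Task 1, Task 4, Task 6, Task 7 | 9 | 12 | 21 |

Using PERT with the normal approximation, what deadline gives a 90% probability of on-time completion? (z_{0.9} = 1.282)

te_Task 1 = (7 + 4·8 + 9)/6 = 48/6 = 8; σ²_Task 1 = ((9−7)/6)² = 0.111
te_Task 2 = (1 + 4·6 + 23)/6 = 48/6 = 8; σ²_Task 2 = ((23−1)/6)² = 13.444
te_Task 3 = (7 + 4·9 + 11)/6 = 54/6 = 9; σ²_Task 3 = ((11−7)/6)² = 0.444
te_Task 4 = (1 + 4·2 + 9)/6 = 18/6 = 3; σ²_Task 4 = ((9−1)/6)² = 1.778
te_Task 5 = (6 + 4·9 + 24)/6 = 66/6 = 11; σ²_Task 5 = ((24−6)/6)² = 9.000
te_Task 6 = (1 + 4·2 + 9)/6 = 18/6 = 3; σ²_Task 6 = ((9−1)/6)² = 1.778
te_Task 7 = (4 + 4·7 + 10)/6 = 42/6 = 7; σ²_Task 7 = ((10−4)/6)² = 1.000
te_Task 8 = (9 + 4·12 + 21)/6 = 78/6 = 13; σ²_Task 8 = ((21−9)/6)² = 4.000

Forward pass:
ES_Task 1 = 0; EF_Task 1 = 8
ES_Task 2 = 0; EF_Task 2 = 8
ES_Task 3 = 0; EF_Task 3 = 9
ES_Task 4 = 0; EF_Task 4 = 3
ES_Task 5 = 0; EF_Task 5 = 11
ES_Task 6 = 11; EF_Task 6 = 11+3 = 14
ES_Task 7 = max(EF_Task 2=8, EF_Task 3=9) = 9; EF_Task 7 = 9+7 = 16
ES_Task 8 = max(EF_Task 1=8, EF_Task 4=3, EF_Task 6=14, EF_Task 7=16) = 16; EF_Task 8 = 16+13 = 29
Expected project duration μ = 29 days. Critical path: Task 3 → Task 7 → Task 8.

Variance along critical path = 0.444 + 1.000 + 4.000 = 5.444; σ = 2.333 days.
D = μ + z·σ = 29 + 1.282·2.333 = 32.0 days

32.0 days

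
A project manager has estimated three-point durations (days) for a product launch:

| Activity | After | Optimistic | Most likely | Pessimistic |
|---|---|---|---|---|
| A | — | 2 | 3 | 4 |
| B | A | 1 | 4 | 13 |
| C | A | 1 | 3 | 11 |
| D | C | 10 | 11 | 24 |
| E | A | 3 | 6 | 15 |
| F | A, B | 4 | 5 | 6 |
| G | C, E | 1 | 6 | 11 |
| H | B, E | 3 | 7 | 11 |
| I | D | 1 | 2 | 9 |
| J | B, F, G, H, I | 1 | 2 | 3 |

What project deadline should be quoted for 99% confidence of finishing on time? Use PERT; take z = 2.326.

te_A = (2 + 4·3 + 4)/6 = 18/6 = 3; σ²_A = ((4−2)/6)² = 0.111
te_B = (1 + 4·4 + 13)/6 = 30/6 = 5; σ²_B = ((13−1)/6)² = 4.000
te_C = (1 + 4·3 + 11)/6 = 24/6 = 4; σ²_C = ((11−1)/6)² = 2.778
te_D = (10 + 4·11 + 24)/6 = 78/6 = 13; σ²_D = ((24−10)/6)² = 5.444
te_E = (3 + 4·6 + 15)/6 = 42/6 = 7; σ²_E = ((15−3)/6)² = 4.000
te_F = (4 + 4·5 + 6)/6 = 30/6 = 5; σ²_F = ((6−4)/6)² = 0.111
te_G = (1 + 4·6 + 11)/6 = 36/6 = 6; σ²_G = ((11−1)/6)² = 2.778
te_H = (3 + 4·7 + 11)/6 = 42/6 = 7; σ²_H = ((11−3)/6)² = 1.778
te_I = (1 + 4·2 + 9)/6 = 18/6 = 3; σ²_I = ((9−1)/6)² = 1.778
te_J = (1 + 4·2 + 3)/6 = 12/6 = 2; σ²_J = ((3−1)/6)² = 0.111

Forward pass:
ES_A = 0; EF_A = 3
ES_B = 3; EF_B = 3+5 = 8
ES_C = 3; EF_C = 3+4 = 7
ES_D = 7; EF_D = 7+13 = 20
ES_E = 3; EF_E = 3+7 = 10
ES_F = max(EF_A=3, EF_B=8) = 8; EF_F = 8+5 = 13
ES_G = max(EF_C=7, EF_E=10) = 10; EF_G = 10+6 = 16
ES_H = max(EF_B=8, EF_E=10) = 10; EF_H = 10+7 = 17
ES_I = 20; EF_I = 20+3 = 23
ES_J = max(EF_B=8, EF_F=13, EF_G=16, EF_H=17, EF_I=23) = 23; EF_J = 23+2 = 25
Expected project duration μ = 25 days. Critical path: A → C → D → I → J.

Variance along critical path = 0.111 + 2.778 + 5.444 + 1.778 + 0.111 = 10.222; σ = 3.197 days.
D = μ + z·σ = 25 + 2.326·3.197 = 32.4 days

32.4 days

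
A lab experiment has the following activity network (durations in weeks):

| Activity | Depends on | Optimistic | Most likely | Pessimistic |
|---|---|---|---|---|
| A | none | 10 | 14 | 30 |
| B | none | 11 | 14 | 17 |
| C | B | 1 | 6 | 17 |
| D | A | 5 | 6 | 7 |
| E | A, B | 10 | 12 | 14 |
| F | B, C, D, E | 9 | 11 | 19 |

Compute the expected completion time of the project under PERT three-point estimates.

te_A = (10 + 4·14 + 30)/6 = 96/6 = 16
te_B = (11 + 4·14 + 17)/6 = 84/6 = 14
te_C = (1 + 4·6 + 17)/6 = 42/6 = 7
te_D = (5 + 4·6 + 7)/6 = 36/6 = 6
te_E = (10 + 4·12 + 14)/6 = 72/6 = 12
te_F = (9 + 4·11 + 19)/6 = 72/6 = 12

Forward pass:
ES_A = 0; EF_A = 16
ES_B = 0; EF_B = 14
ES_C = 14; EF_C = 14+7 = 21
ES_D = 16; EF_D = 16+6 = 22
ES_E = max(EF_A=16, EF_B=14) = 16; EF_E = 16+12 = 28
ES_F = max(EF_B=14, EF_C=21, EF_D=22, EF_E=28) = 28; EF_F = 28+12 = 40
Expected project duration μ = 40 weeks. Critical path: A → E → F.

40 weeks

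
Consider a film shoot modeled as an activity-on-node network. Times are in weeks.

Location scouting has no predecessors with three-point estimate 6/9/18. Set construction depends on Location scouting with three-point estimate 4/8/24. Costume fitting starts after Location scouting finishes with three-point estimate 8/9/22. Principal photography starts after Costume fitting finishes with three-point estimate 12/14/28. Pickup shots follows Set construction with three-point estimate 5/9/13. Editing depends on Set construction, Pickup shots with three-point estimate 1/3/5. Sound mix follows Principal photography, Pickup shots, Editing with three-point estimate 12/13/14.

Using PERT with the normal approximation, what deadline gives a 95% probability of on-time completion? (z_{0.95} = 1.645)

te_Location scouting = (6 + 4·9 + 18)/6 = 60/6 = 10; σ²_Location scouting = ((18−6)/6)² = 4.000
te_Set construction = (4 + 4·8 + 24)/6 = 60/6 = 10; σ²_Set construction = ((24−4)/6)² = 11.111
te_Costume fitting = (8 + 4·9 + 22)/6 = 66/6 = 11; σ²_Costume fitting = ((22−8)/6)² = 5.444
te_Principal photography = (12 + 4·14 + 28)/6 = 96/6 = 16; σ²_Principal photography = ((28−12)/6)² = 7.111
te_Pickup shots = (5 + 4·9 + 13)/6 = 54/6 = 9; σ²_Pickup shots = ((13−5)/6)² = 1.778
te_Editing = (1 + 4·3 + 5)/6 = 18/6 = 3; σ²_Editing = ((5−1)/6)² = 0.444
te_Sound mix = (12 + 4·13 + 14)/6 = 78/6 = 13; σ²_Sound mix = ((14−12)/6)² = 0.111

Forward pass:
ES_Location scouting = 0; EF_Location scouting = 10
ES_Set construction = 10; EF_Set construction = 10+10 = 20
ES_Costume fitting = 10; EF_Costume fitting = 10+11 = 21
ES_Principal photography = 21; EF_Principal photography = 21+16 = 37
ES_Pickup shots = 20; EF_Pickup shots = 20+9 = 29
ES_Editing = max(EF_Set construction=20, EF_Pickup shots=29) = 29; EF_Editing = 29+3 = 32
ES_Sound mix = max(EF_Principal photography=37, EF_Pickup shots=29, EF_Editing=32) = 37; EF_Sound mix = 37+13 = 50
Expected project duration μ = 50 weeks. Critical path: Location scouting → Costume fitting → Principal photography → Sound mix.

Variance along critical path = 4.000 + 5.444 + 7.111 + 0.111 = 16.667; σ = 4.082 weeks.
D = μ + z·σ = 50 + 1.645·4.082 = 56.7 weeks

56.7 weeks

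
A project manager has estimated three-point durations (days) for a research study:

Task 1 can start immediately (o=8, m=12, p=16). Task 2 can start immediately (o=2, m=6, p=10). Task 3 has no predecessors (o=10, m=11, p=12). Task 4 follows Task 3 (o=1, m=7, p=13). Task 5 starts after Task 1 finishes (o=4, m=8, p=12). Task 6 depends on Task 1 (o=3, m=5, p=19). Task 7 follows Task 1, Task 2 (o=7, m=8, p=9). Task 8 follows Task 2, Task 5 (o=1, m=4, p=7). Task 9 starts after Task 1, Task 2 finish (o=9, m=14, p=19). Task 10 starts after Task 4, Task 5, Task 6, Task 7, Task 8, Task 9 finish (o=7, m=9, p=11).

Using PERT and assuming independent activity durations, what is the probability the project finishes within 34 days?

0.327

te_Task 1 = (8 + 4·12 + 16)/6 = 72/6 = 12; σ²_Task 1 = ((16−8)/6)² = 1.778
te_Task 2 = (2 + 4·6 + 10)/6 = 36/6 = 6; σ²_Task 2 = ((10−2)/6)² = 1.778
te_Task 3 = (10 + 4·11 + 12)/6 = 66/6 = 11; σ²_Task 3 = ((12−10)/6)² = 0.111
te_Task 4 = (1 + 4·7 + 13)/6 = 42/6 = 7; σ²_Task 4 = ((13−1)/6)² = 4.000
te_Task 5 = (4 + 4·8 + 12)/6 = 48/6 = 8; σ²_Task 5 = ((12−4)/6)² = 1.778
te_Task 6 = (3 + 4·5 + 19)/6 = 42/6 = 7; σ²_Task 6 = ((19−3)/6)² = 7.111
te_Task 7 = (7 + 4·8 + 9)/6 = 48/6 = 8; σ²_Task 7 = ((9−7)/6)² = 0.111
te_Task 8 = (1 + 4·4 + 7)/6 = 24/6 = 4; σ²_Task 8 = ((7−1)/6)² = 1.000
te_Task 9 = (9 + 4·14 + 19)/6 = 84/6 = 14; σ²_Task 9 = ((19−9)/6)² = 2.778
te_Task 10 = (7 + 4·9 + 11)/6 = 54/6 = 9; σ²_Task 10 = ((11−7)/6)² = 0.444

Forward pass:
ES_Task 1 = 0; EF_Task 1 = 12
ES_Task 2 = 0; EF_Task 2 = 6
ES_Task 3 = 0; EF_Task 3 = 11
ES_Task 4 = 11; EF_Task 4 = 11+7 = 18
ES_Task 5 = 12; EF_Task 5 = 12+8 = 20
ES_Task 6 = 12; EF_Task 6 = 12+7 = 19
ES_Task 7 = max(EF_Task 1=12, EF_Task 2=6) = 12; EF_Task 7 = 12+8 = 20
ES_Task 8 = max(EF_Task 2=6, EF_Task 5=20) = 20; EF_Task 8 = 20+4 = 24
ES_Task 9 = max(EF_Task 1=12, EF_Task 2=6) = 12; EF_Task 9 = 12+14 = 26
ES_Task 10 = max(EF_Task 4=18, EF_Task 5=20, EF_Task 6=19, EF_Task 7=20, EF_Task 8=24, EF_Task 9=26) = 26; EF_Task 10 = 26+9 = 35
Expected project duration μ = 35 days. Critical path: Task 1 → Task 9 → Task 10.

Variance along critical path = 1.778 + 2.778 + 0.444 = 5.000; σ = √5.000 = 2.236 days.
Z = (34 − 35) / 2.236 = -0.447
P(T ≤ 34) = Φ(-0.447) ≈ 0.327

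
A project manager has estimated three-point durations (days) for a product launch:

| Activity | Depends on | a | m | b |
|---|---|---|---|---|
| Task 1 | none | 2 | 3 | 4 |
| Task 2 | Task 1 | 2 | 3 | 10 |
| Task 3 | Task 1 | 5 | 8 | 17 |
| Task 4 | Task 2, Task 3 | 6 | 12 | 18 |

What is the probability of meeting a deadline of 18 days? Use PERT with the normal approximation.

te_Task 1 = (2 + 4·3 + 4)/6 = 18/6 = 3; σ²_Task 1 = ((4−2)/6)² = 0.111
te_Task 2 = (2 + 4·3 + 10)/6 = 24/6 = 4; σ²_Task 2 = ((10−2)/6)² = 1.778
te_Task 3 = (5 + 4·8 + 17)/6 = 54/6 = 9; σ²_Task 3 = ((17−5)/6)² = 4.000
te_Task 4 = (6 + 4·12 + 18)/6 = 72/6 = 12; σ²_Task 4 = ((18−6)/6)² = 4.000

Forward pass:
ES_Task 1 = 0; EF_Task 1 = 3
ES_Task 2 = 3; EF_Task 2 = 3+4 = 7
ES_Task 3 = 3; EF_Task 3 = 3+9 = 12
ES_Task 4 = max(EF_Task 2=7, EF_Task 3=12) = 12; EF_Task 4 = 12+12 = 24
Expected project duration μ = 24 days. Critical path: Task 1 → Task 3 → Task 4.

Variance along critical path = 0.111 + 4.000 + 4.000 = 8.111; σ = √8.111 = 2.848 days.
Z = (18 − 24) / 2.848 = -2.107
P(T ≤ 18) = Φ(-2.107) ≈ 0.018

0.018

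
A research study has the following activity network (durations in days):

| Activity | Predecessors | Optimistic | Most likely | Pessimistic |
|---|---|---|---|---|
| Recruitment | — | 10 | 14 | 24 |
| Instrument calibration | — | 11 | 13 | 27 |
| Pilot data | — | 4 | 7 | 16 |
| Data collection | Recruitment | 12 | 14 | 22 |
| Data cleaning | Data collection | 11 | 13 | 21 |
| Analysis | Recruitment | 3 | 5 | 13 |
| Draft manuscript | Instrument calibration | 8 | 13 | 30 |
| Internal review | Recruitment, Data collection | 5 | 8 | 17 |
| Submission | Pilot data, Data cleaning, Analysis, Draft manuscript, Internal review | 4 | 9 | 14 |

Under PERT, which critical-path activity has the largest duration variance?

Recruitment

te_Recruitment = (10 + 4·14 + 24)/6 = 90/6 = 15; σ²_Recruitment = ((24−10)/6)² = 5.444
te_Instrument calibration = (11 + 4·13 + 27)/6 = 90/6 = 15; σ²_Instrument calibration = ((27−11)/6)² = 7.111
te_Pilot data = (4 + 4·7 + 16)/6 = 48/6 = 8; σ²_Pilot data = ((16−4)/6)² = 4.000
te_Data collection = (12 + 4·14 + 22)/6 = 90/6 = 15; σ²_Data collection = ((22−12)/6)² = 2.778
te_Data cleaning = (11 + 4·13 + 21)/6 = 84/6 = 14; σ²_Data cleaning = ((21−11)/6)² = 2.778
te_Analysis = (3 + 4·5 + 13)/6 = 36/6 = 6; σ²_Analysis = ((13−3)/6)² = 2.778
te_Draft manuscript = (8 + 4·13 + 30)/6 = 90/6 = 15; σ²_Draft manuscript = ((30−8)/6)² = 13.444
te_Internal review = (5 + 4·8 + 17)/6 = 54/6 = 9; σ²_Internal review = ((17−5)/6)² = 4.000
te_Submission = (4 + 4·9 + 14)/6 = 54/6 = 9; σ²_Submission = ((14−4)/6)² = 2.778

Forward pass:
ES_Recruitment = 0; EF_Recruitment = 15
ES_Instrument calibration = 0; EF_Instrument calibration = 15
ES_Pilot data = 0; EF_Pilot data = 8
ES_Data collection = 15; EF_Data collection = 15+15 = 30
ES_Data cleaning = 30; EF_Data cleaning = 30+14 = 44
ES_Analysis = 15; EF_Analysis = 15+6 = 21
ES_Draft manuscript = 15; EF_Draft manuscript = 15+15 = 30
ES_Internal review = max(EF_Recruitment=15, EF_Data collection=30) = 30; EF_Internal review = 30+9 = 39
ES_Submission = max(EF_Pilot data=8, EF_Data cleaning=44, EF_Analysis=21, EF_Draft manuscript=30, EF_Internal review=39) = 44; EF_Submission = 44+9 = 53
Expected project duration μ = 53 days. Critical path: Recruitment → Data collection → Data cleaning → Submission.

Variances on critical path: σ²_Recruitment=5.444, σ²_Data collection=2.778, σ²_Data cleaning=2.778, σ²_Submission=2.778.
Largest is σ²_Recruitment = 5.444.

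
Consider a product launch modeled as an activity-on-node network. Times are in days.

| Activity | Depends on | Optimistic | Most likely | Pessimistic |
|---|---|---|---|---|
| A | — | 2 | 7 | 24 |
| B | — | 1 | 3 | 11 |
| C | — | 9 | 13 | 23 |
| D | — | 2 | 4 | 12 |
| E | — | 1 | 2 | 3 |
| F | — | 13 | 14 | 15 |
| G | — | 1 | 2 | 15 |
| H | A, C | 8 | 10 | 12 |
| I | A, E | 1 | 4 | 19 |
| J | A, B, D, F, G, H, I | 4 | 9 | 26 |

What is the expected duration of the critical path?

35 days

te_A = (2 + 4·7 + 24)/6 = 54/6 = 9
te_B = (1 + 4·3 + 11)/6 = 24/6 = 4
te_C = (9 + 4·13 + 23)/6 = 84/6 = 14
te_D = (2 + 4·4 + 12)/6 = 30/6 = 5
te_E = (1 + 4·2 + 3)/6 = 12/6 = 2
te_F = (13 + 4·14 + 15)/6 = 84/6 = 14
te_G = (1 + 4·2 + 15)/6 = 24/6 = 4
te_H = (8 + 4·10 + 12)/6 = 60/6 = 10
te_I = (1 + 4·4 + 19)/6 = 36/6 = 6
te_J = (4 + 4·9 + 26)/6 = 66/6 = 11

Forward pass:
ES_A = 0; EF_A = 9
ES_B = 0; EF_B = 4
ES_C = 0; EF_C = 14
ES_D = 0; EF_D = 5
ES_E = 0; EF_E = 2
ES_F = 0; EF_F = 14
ES_G = 0; EF_G = 4
ES_H = max(EF_A=9, EF_C=14) = 14; EF_H = 14+10 = 24
ES_I = max(EF_A=9, EF_E=2) = 9; EF_I = 9+6 = 15
ES_J = max(EF_A=9, EF_B=4, EF_D=5, EF_F=14, EF_G=4, EF_H=24, EF_I=15) = 24; EF_J = 24+11 = 35
Expected project duration μ = 35 days. Critical path: C → H → J.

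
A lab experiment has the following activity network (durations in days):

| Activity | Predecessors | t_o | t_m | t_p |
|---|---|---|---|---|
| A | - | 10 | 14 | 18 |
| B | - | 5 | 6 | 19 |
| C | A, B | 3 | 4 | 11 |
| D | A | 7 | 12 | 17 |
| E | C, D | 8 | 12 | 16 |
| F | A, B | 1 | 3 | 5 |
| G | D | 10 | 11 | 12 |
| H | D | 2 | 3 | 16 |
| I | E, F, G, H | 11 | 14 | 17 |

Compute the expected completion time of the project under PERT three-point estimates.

te_A = (10 + 4·14 + 18)/6 = 84/6 = 14
te_B = (5 + 4·6 + 19)/6 = 48/6 = 8
te_C = (3 + 4·4 + 11)/6 = 30/6 = 5
te_D = (7 + 4·12 + 17)/6 = 72/6 = 12
te_E = (8 + 4·12 + 16)/6 = 72/6 = 12
te_F = (1 + 4·3 + 5)/6 = 18/6 = 3
te_G = (10 + 4·11 + 12)/6 = 66/6 = 11
te_H = (2 + 4·3 + 16)/6 = 30/6 = 5
te_I = (11 + 4·14 + 17)/6 = 84/6 = 14

Forward pass:
ES_A = 0; EF_A = 14
ES_B = 0; EF_B = 8
ES_C = max(EF_A=14, EF_B=8) = 14; EF_C = 14+5 = 19
ES_D = 14; EF_D = 14+12 = 26
ES_E = max(EF_C=19, EF_D=26) = 26; EF_E = 26+12 = 38
ES_F = max(EF_A=14, EF_B=8) = 14; EF_F = 14+3 = 17
ES_G = 26; EF_G = 26+11 = 37
ES_H = 26; EF_H = 26+5 = 31
ES_I = max(EF_E=38, EF_F=17, EF_G=37, EF_H=31) = 38; EF_I = 38+14 = 52
Expected project duration μ = 52 days. Critical path: A → D → E → I.

52 days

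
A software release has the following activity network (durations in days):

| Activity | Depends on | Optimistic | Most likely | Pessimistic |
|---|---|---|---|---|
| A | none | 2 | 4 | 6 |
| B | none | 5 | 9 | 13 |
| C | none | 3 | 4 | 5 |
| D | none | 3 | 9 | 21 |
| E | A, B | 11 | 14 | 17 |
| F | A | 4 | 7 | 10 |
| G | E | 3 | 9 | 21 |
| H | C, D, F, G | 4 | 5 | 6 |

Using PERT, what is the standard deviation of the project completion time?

3.45 days

te_A = (2 + 4·4 + 6)/6 = 24/6 = 4; σ²_A = ((6−2)/6)² = 0.444
te_B = (5 + 4·9 + 13)/6 = 54/6 = 9; σ²_B = ((13−5)/6)² = 1.778
te_C = (3 + 4·4 + 5)/6 = 24/6 = 4; σ²_C = ((5−3)/6)² = 0.111
te_D = (3 + 4·9 + 21)/6 = 60/6 = 10; σ²_D = ((21−3)/6)² = 9.000
te_E = (11 + 4·14 + 17)/6 = 84/6 = 14; σ²_E = ((17−11)/6)² = 1.000
te_F = (4 + 4·7 + 10)/6 = 42/6 = 7; σ²_F = ((10−4)/6)² = 1.000
te_G = (3 + 4·9 + 21)/6 = 60/6 = 10; σ²_G = ((21−3)/6)² = 9.000
te_H = (4 + 4·5 + 6)/6 = 30/6 = 5; σ²_H = ((6−4)/6)² = 0.111

Forward pass:
ES_A = 0; EF_A = 4
ES_B = 0; EF_B = 9
ES_C = 0; EF_C = 4
ES_D = 0; EF_D = 10
ES_E = max(EF_A=4, EF_B=9) = 9; EF_E = 9+14 = 23
ES_F = 4; EF_F = 4+7 = 11
ES_G = 23; EF_G = 23+10 = 33
ES_H = max(EF_C=4, EF_D=10, EF_F=11, EF_G=33) = 33; EF_H = 33+5 = 38
Expected project duration μ = 38 days. Critical path: B → E → G → H.

Variance along critical path = 1.778 + 1.000 + 9.000 + 0.111 = 11.889
σ = √11.889 = 3.448 days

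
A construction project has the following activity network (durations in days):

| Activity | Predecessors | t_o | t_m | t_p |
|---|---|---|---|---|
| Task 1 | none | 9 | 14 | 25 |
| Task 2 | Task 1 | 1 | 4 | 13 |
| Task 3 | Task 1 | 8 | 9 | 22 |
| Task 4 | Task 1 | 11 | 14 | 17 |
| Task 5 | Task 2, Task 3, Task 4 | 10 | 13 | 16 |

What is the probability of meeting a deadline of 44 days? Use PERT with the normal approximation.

te_Task 1 = (9 + 4·14 + 25)/6 = 90/6 = 15; σ²_Task 1 = ((25−9)/6)² = 7.111
te_Task 2 = (1 + 4·4 + 13)/6 = 30/6 = 5; σ²_Task 2 = ((13−1)/6)² = 4.000
te_Task 3 = (8 + 4·9 + 22)/6 = 66/6 = 11; σ²_Task 3 = ((22−8)/6)² = 5.444
te_Task 4 = (11 + 4·14 + 17)/6 = 84/6 = 14; σ²_Task 4 = ((17−11)/6)² = 1.000
te_Task 5 = (10 + 4·13 + 16)/6 = 78/6 = 13; σ²_Task 5 = ((16−10)/6)² = 1.000

Forward pass:
ES_Task 1 = 0; EF_Task 1 = 15
ES_Task 2 = 15; EF_Task 2 = 15+5 = 20
ES_Task 3 = 15; EF_Task 3 = 15+11 = 26
ES_Task 4 = 15; EF_Task 4 = 15+14 = 29
ES_Task 5 = max(EF_Task 2=20, EF_Task 3=26, EF_Task 4=29) = 29; EF_Task 5 = 29+13 = 42
Expected project duration μ = 42 days. Critical path: Task 1 → Task 4 → Task 5.

Variance along critical path = 7.111 + 1.000 + 1.000 = 9.111; σ = √9.111 = 3.018 days.
Z = (44 − 42) / 3.018 = 0.663
P(T ≤ 44) = Φ(0.663) ≈ 0.746

0.746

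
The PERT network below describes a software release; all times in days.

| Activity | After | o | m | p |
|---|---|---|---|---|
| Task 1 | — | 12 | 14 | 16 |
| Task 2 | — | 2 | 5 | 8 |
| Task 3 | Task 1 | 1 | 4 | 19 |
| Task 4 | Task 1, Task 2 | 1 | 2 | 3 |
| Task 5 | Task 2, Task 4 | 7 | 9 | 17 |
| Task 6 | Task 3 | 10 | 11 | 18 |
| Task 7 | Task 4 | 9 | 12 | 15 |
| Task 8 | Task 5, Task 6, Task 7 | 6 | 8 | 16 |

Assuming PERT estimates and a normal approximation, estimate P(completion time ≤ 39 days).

0.296

te_Task 1 = (12 + 4·14 + 16)/6 = 84/6 = 14; σ²_Task 1 = ((16−12)/6)² = 0.444
te_Task 2 = (2 + 4·5 + 8)/6 = 30/6 = 5; σ²_Task 2 = ((8−2)/6)² = 1.000
te_Task 3 = (1 + 4·4 + 19)/6 = 36/6 = 6; σ²_Task 3 = ((19−1)/6)² = 9.000
te_Task 4 = (1 + 4·2 + 3)/6 = 12/6 = 2; σ²_Task 4 = ((3−1)/6)² = 0.111
te_Task 5 = (7 + 4·9 + 17)/6 = 60/6 = 10; σ²_Task 5 = ((17−7)/6)² = 2.778
te_Task 6 = (10 + 4·11 + 18)/6 = 72/6 = 12; σ²_Task 6 = ((18−10)/6)² = 1.778
te_Task 7 = (9 + 4·12 + 15)/6 = 72/6 = 12; σ²_Task 7 = ((15−9)/6)² = 1.000
te_Task 8 = (6 + 4·8 + 16)/6 = 54/6 = 9; σ²_Task 8 = ((16−6)/6)² = 2.778

Forward pass:
ES_Task 1 = 0; EF_Task 1 = 14
ES_Task 2 = 0; EF_Task 2 = 5
ES_Task 3 = 14; EF_Task 3 = 14+6 = 20
ES_Task 4 = max(EF_Task 1=14, EF_Task 2=5) = 14; EF_Task 4 = 14+2 = 16
ES_Task 5 = max(EF_Task 2=5, EF_Task 4=16) = 16; EF_Task 5 = 16+10 = 26
ES_Task 6 = 20; EF_Task 6 = 20+12 = 32
ES_Task 7 = 16; EF_Task 7 = 16+12 = 28
ES_Task 8 = max(EF_Task 5=26, EF_Task 6=32, EF_Task 7=28) = 32; EF_Task 8 = 32+9 = 41
Expected project duration μ = 41 days. Critical path: Task 1 → Task 3 → Task 6 → Task 8.

Variance along critical path = 0.444 + 9.000 + 1.778 + 2.778 = 14.000; σ = √14.000 = 3.742 days.
Z = (39 − 41) / 3.742 = -0.535
P(T ≤ 39) = Φ(-0.535) ≈ 0.296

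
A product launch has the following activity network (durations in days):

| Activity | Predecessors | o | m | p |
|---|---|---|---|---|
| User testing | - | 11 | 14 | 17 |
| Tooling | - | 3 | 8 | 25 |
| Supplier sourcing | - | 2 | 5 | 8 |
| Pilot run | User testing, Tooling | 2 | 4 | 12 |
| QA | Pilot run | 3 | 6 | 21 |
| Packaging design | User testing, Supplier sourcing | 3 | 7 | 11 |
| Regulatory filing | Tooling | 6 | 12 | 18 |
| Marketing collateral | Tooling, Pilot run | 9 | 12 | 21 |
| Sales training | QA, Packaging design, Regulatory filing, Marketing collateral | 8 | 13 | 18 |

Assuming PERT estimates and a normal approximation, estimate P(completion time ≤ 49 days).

te_User testing = (11 + 4·14 + 17)/6 = 84/6 = 14; σ²_User testing = ((17−11)/6)² = 1.000
te_Tooling = (3 + 4·8 + 25)/6 = 60/6 = 10; σ²_Tooling = ((25−3)/6)² = 13.444
te_Supplier sourcing = (2 + 4·5 + 8)/6 = 30/6 = 5; σ²_Supplier sourcing = ((8−2)/6)² = 1.000
te_Pilot run = (2 + 4·4 + 12)/6 = 30/6 = 5; σ²_Pilot run = ((12−2)/6)² = 2.778
te_QA = (3 + 4·6 + 21)/6 = 48/6 = 8; σ²_QA = ((21−3)/6)² = 9.000
te_Packaging design = (3 + 4·7 + 11)/6 = 42/6 = 7; σ²_Packaging design = ((11−3)/6)² = 1.778
te_Regulatory filing = (6 + 4·12 + 18)/6 = 72/6 = 12; σ²_Regulatory filing = ((18−6)/6)² = 4.000
te_Marketing collateral = (9 + 4·12 + 21)/6 = 78/6 = 13; σ²_Marketing collateral = ((21−9)/6)² = 4.000
te_Sales training = (8 + 4·13 + 18)/6 = 78/6 = 13; σ²_Sales training = ((18−8)/6)² = 2.778

Forward pass:
ES_User testing = 0; EF_User testing = 14
ES_Tooling = 0; EF_Tooling = 10
ES_Supplier sourcing = 0; EF_Supplier sourcing = 5
ES_Pilot run = max(EF_User testing=14, EF_Tooling=10) = 14; EF_Pilot run = 14+5 = 19
ES_QA = 19; EF_QA = 19+8 = 27
ES_Packaging design = max(EF_User testing=14, EF_Supplier sourcing=5) = 14; EF_Packaging design = 14+7 = 21
ES_Regulatory filing = 10; EF_Regulatory filing = 10+12 = 22
ES_Marketing collateral = max(EF_Tooling=10, EF_Pilot run=19) = 19; EF_Marketing collateral = 19+13 = 32
ES_Sales training = max(EF_QA=27, EF_Packaging design=21, EF_Regulatory filing=22, EF_Marketing collateral=32) = 32; EF_Sales training = 32+13 = 45
Expected project duration μ = 45 days. Critical path: User testing → Pilot run → Marketing collateral → Sales training.

Variance along critical path = 1.000 + 2.778 + 4.000 + 2.778 = 10.556; σ = √10.556 = 3.249 days.
Z = (49 − 45) / 3.249 = 1.231
P(T ≤ 49) = Φ(1.231) ≈ 0.891

0.891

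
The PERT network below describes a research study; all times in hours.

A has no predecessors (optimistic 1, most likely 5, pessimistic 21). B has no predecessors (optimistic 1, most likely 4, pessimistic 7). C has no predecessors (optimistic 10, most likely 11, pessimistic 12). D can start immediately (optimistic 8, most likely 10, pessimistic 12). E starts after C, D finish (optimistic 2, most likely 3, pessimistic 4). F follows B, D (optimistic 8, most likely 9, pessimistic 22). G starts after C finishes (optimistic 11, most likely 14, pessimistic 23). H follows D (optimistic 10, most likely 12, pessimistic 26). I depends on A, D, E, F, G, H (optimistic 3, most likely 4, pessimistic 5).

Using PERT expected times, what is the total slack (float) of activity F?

5 hours

te_A = (1 + 4·5 + 21)/6 = 42/6 = 7
te_B = (1 + 4·4 + 7)/6 = 24/6 = 4
te_C = (10 + 4·11 + 12)/6 = 66/6 = 11
te_D = (8 + 4·10 + 12)/6 = 60/6 = 10
te_E = (2 + 4·3 + 4)/6 = 18/6 = 3
te_F = (8 + 4·9 + 22)/6 = 66/6 = 11
te_G = (11 + 4·14 + 23)/6 = 90/6 = 15
te_H = (10 + 4·12 + 26)/6 = 84/6 = 14
te_I = (3 + 4·4 + 5)/6 = 24/6 = 4

Forward pass:
ES_A = 0; EF_A = 7
ES_B = 0; EF_B = 4
ES_C = 0; EF_C = 11
ES_D = 0; EF_D = 10
ES_E = max(EF_C=11, EF_D=10) = 11; EF_E = 11+3 = 14
ES_F = max(EF_B=4, EF_D=10) = 10; EF_F = 10+11 = 21
ES_G = 11; EF_G = 11+15 = 26
ES_H = 10; EF_H = 10+14 = 24
ES_I = max(EF_A=7, EF_D=10, EF_E=14, EF_F=21, EF_G=26, EF_H=24) = 26; EF_I = 26+4 = 30
Expected project duration μ = 30 hours. Critical path: C → G → I.

Backward pass:
LF_I = 30; LS_I = 30−4 = 26
LF_H = LS_I = 26; LS_H = 26−14 = 12
LF_G = LS_I = 26; LS_G = 26−15 = 11
LF_F = LS_I = 26; LS_F = 26−11 = 15
LF_E = LS_I = 26; LS_E = 26−3 = 23
LF_D = min(LS_E=23, LS_F=15, LS_H=12, LS_I=26) = 12; LS_D = 12−10 = 2
LF_C = min(LS_E=23, LS_G=11) = 11; LS_C = 11−11 = 0
LF_B = LS_F = 15; LS_B = 15−4 = 11
LF_A = LS_I = 26; LS_A = 26−7 = 19
Slack_F = LS_F − ES_F = 15 − 10 = 5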